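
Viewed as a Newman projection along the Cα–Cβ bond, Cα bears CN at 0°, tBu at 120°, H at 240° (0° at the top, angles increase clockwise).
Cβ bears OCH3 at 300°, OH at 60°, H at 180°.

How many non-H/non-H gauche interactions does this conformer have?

Non-H gauche pairs: CN(0°)/OCH3(300°); CN(0°)/OH(60°); tBu(120°)/OH(60°) — 3 interactions.

3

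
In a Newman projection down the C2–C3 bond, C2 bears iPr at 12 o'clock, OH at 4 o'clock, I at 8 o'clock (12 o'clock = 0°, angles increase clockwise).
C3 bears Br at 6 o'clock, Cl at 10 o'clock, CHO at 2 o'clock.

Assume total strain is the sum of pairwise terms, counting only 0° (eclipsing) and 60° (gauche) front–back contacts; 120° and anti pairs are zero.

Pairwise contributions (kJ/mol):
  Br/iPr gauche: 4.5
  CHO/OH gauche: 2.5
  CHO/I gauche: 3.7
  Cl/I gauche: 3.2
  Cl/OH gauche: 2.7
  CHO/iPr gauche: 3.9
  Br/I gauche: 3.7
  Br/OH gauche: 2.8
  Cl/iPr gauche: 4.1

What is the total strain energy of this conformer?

20.2 kJ/mol

This conformer (staggered): iPr–Cl gauche, iPr–CHO gauche, OH–Br gauche, OH–CHO gauche, I–Br gauche, I–Cl gauche; 4.1 + 3.9 + 2.8 + 2.5 + 3.7 + 3.2 = 20.2 kJ/mol.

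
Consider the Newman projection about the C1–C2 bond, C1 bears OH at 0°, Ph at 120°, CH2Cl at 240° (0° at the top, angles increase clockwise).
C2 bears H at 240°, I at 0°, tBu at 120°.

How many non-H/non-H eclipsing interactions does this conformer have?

Non-H eclipsing pairs: OH(0°)/I(0°); Ph(120°)/tBu(120°) — 2 interactions.

2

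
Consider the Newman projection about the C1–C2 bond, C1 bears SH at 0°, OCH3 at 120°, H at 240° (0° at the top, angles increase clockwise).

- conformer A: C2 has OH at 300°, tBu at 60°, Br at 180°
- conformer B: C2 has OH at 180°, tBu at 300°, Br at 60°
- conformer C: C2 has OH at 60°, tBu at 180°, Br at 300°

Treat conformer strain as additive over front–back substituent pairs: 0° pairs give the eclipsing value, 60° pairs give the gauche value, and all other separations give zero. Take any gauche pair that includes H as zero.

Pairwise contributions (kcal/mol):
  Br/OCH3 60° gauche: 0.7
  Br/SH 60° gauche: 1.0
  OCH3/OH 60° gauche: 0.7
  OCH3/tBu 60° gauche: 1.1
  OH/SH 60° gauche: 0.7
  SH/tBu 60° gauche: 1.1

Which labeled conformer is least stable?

A

A (staggered): SH–OH gauche, SH–tBu gauche, OCH3–tBu gauche, OCH3–Br gauche; 0.7 + 1.1 + 1.1 + 0.7 = 3.6 kcal/mol.
B (staggered): SH–tBu gauche, SH–Br gauche, OCH3–OH gauche, OCH3–Br gauche; 1.1 + 1.0 + 0.7 + 0.7 = 3.5 kcal/mol.
C (staggered): SH–OH gauche, SH–Br gauche, OCH3–OH gauche, OCH3–tBu gauche; 0.7 + 1.0 + 0.7 + 1.1 = 3.5 kcal/mol.
A has the highest total (3.6 kcal/mol).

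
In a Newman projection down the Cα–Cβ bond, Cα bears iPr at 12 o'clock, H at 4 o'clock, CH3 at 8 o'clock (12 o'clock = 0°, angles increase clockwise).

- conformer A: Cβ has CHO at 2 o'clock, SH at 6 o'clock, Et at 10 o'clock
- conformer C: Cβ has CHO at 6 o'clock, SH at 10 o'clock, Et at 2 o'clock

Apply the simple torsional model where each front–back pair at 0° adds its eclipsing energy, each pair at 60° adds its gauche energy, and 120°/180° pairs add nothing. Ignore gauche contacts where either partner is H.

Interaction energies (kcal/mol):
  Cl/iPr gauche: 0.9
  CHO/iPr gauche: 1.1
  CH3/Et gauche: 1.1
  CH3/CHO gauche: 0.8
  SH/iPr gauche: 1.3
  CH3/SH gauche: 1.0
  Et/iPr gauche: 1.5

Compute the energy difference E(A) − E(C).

+0.1 kcal/mol

A (staggered): iPr(0°)/CHO(60°) gauche 1.1; iPr(0°)/Et(300°) gauche 1.5; CH3(240°)/SH(180°) gauche 1.0; CH3(240°)/Et(300°) gauche 1.1 → 4.7 kcal/mol.
C (staggered): iPr(0°)/SH(300°) gauche 1.3; iPr(0°)/Et(60°) gauche 1.5; CH3(240°)/CHO(180°) gauche 0.8; CH3(240°)/SH(300°) gauche 1.0 → 4.6 kcal/mol.
E(A) − E(C) = 4.7 − 4.6 = +0.1 kcal/mol.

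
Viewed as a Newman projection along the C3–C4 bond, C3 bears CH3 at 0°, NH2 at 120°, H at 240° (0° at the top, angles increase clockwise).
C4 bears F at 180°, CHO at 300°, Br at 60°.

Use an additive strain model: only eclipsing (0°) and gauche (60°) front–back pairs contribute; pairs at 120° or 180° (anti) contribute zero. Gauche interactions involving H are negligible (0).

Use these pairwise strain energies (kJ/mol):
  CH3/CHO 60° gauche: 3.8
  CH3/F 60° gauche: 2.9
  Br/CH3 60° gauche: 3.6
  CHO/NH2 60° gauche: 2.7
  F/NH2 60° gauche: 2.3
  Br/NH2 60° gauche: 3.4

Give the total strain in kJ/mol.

13.1 kJ/mol

This conformer (staggered): CH3(0°)/CHO(300°) gauche 3.8; CH3(0°)/Br(60°) gauche 3.6; NH2(120°)/F(180°) gauche 2.3; NH2(120°)/Br(60°) gauche 3.4 → 13.1 kJ/mol.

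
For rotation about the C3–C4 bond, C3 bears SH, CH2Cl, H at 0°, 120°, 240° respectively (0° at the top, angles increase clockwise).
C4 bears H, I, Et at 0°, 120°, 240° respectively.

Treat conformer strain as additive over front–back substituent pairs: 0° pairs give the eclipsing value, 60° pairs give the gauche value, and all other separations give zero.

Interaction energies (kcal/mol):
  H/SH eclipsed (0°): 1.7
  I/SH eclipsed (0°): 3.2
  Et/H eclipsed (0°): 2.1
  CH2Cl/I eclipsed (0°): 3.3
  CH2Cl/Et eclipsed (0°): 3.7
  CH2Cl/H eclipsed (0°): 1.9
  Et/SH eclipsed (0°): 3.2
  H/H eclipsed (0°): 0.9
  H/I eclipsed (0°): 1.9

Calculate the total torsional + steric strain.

This conformer (eclipsed): SH(0°)/H(0°) eclipsed 1.7; CH2Cl(120°)/I(120°) eclipsed 3.3; H(240°)/Et(240°) eclipsed 2.1 → 7.1 kcal/mol.

7.1 kcal/mol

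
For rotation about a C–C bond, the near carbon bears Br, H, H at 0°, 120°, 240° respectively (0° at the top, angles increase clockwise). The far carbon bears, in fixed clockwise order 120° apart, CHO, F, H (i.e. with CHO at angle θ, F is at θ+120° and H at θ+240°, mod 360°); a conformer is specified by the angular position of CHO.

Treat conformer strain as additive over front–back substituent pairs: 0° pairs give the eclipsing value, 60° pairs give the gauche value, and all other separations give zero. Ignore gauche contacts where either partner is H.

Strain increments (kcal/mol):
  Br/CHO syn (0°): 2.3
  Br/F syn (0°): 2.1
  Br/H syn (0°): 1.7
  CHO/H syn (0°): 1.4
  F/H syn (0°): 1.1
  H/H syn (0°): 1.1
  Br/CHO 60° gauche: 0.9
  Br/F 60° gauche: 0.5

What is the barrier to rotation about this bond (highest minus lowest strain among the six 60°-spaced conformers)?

4.1 kcal/mol

CHO at 0° (eclipsed): Br(0°)/CHO(0°) eclipsed 2.3; H(120°)/F(120°) eclipsed 1.1; H(240°)/H(240°) eclipsed 1.1 → 4.5 kcal/mol.
CHO at 60° (staggered): Br(0°)/CHO(60°) gauche 0.9 → 0.9 kcal/mol.
CHO at 120° (eclipsed): Br(0°)/H(0°) eclipsed 1.7; H(120°)/CHO(120°) eclipsed 1.4; H(240°)/F(240°) eclipsed 1.1 → 4.2 kcal/mol.
CHO at 180° (staggered): Br(0°)/F(300°) gauche 0.5 → 0.5 kcal/mol.
CHO at 240° (eclipsed): Br(0°)/F(0°) eclipsed 2.1; H(120°)/H(120°) eclipsed 1.1; H(240°)/CHO(240°) eclipsed 1.4 → 4.6 kcal/mol.
CHO at 300° (staggered): Br(0°)/CHO(300°) gauche 0.9; Br(0°)/F(60°) gauche 0.5 → 1.4 kcal/mol.
Max at 240° (4.6 kcal/mol), min at 180° (0.5 kcal/mol); barrier = 4.1 kcal/mol.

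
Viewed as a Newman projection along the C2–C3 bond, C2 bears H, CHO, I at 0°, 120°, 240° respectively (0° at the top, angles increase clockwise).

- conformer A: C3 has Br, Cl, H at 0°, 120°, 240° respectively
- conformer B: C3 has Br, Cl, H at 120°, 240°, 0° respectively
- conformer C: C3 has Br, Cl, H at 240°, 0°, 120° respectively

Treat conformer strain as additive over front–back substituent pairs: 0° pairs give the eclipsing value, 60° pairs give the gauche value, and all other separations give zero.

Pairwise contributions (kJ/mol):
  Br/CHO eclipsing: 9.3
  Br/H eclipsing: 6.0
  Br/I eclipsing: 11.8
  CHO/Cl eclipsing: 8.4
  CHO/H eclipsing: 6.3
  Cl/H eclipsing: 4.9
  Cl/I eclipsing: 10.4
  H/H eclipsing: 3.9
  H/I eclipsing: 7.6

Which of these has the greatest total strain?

B

A (eclipsed): H–Br eclipsed, CHO–Cl eclipsed, I–H eclipsed; 6.0 + 8.4 + 7.6 = 22.0 kJ/mol.
B (eclipsed): H–H eclipsed, CHO–Br eclipsed, I–Cl eclipsed; 3.9 + 9.3 + 10.4 = 23.6 kJ/mol.
C (eclipsed): H–Cl eclipsed, CHO–H eclipsed, I–Br eclipsed; 4.9 + 6.3 + 11.8 = 23.0 kJ/mol.
B has the highest total (23.6 kJ/mol).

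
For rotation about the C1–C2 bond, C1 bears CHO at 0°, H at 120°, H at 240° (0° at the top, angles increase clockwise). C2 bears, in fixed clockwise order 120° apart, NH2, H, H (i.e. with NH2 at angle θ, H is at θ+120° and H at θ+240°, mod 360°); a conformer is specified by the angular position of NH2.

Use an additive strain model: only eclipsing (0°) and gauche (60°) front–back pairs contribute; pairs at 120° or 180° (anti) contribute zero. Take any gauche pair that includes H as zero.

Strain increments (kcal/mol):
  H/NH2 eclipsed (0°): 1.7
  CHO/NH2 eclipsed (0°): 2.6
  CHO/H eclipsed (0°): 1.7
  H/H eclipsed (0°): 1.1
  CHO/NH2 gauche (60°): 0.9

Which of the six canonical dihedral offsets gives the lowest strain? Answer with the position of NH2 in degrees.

NH2 at 0° (eclipsed): CHO–NH2 eclipsed, H–H eclipsed, H–H eclipsed; 2.6 + 1.1 + 1.1 = 4.8 kcal/mol.
NH2 at 60° (staggered): CHO–NH2 gauche; 0.9 = 0.9 kcal/mol.
NH2 at 120° (eclipsed): CHO–H eclipsed, H–NH2 eclipsed, H–H eclipsed; 1.7 + 1.7 + 1.1 = 4.5 kcal/mol.
NH2 at 180° (staggered): no non-H gauche contacts → 0.0 kcal/mol.
NH2 at 240° (eclipsed): CHO–H eclipsed, H–H eclipsed, H–NH2 eclipsed; 1.7 + 1.1 + 1.7 = 4.5 kcal/mol.
NH2 at 300° (staggered): CHO–NH2 gauche; 0.9 = 0.9 kcal/mol.
The minimum (0.0 kcal/mol) occurs with NH2 at 180°.

180°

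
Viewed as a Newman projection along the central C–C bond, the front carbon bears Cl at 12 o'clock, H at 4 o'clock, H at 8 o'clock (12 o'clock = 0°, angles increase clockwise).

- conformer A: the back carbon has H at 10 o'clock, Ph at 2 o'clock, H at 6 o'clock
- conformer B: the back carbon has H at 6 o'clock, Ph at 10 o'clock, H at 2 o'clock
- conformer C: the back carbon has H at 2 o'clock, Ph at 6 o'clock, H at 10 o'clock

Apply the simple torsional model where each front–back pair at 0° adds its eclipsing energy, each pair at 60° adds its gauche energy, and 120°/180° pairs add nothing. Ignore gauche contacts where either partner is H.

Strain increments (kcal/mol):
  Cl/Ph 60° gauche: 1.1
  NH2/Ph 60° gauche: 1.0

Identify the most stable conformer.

C

A is staggered. Cl at 0° is gauche with Ph at 60° (1.1). Total 1.1 kcal/mol.
B is staggered. Cl at 0° is gauche with Ph at 300° (1.1). Total 1.1 kcal/mol.
C (staggered): no non-H gauche contacts → 0.0 kcal/mol.
C has the lowest total (0.0 kcal/mol).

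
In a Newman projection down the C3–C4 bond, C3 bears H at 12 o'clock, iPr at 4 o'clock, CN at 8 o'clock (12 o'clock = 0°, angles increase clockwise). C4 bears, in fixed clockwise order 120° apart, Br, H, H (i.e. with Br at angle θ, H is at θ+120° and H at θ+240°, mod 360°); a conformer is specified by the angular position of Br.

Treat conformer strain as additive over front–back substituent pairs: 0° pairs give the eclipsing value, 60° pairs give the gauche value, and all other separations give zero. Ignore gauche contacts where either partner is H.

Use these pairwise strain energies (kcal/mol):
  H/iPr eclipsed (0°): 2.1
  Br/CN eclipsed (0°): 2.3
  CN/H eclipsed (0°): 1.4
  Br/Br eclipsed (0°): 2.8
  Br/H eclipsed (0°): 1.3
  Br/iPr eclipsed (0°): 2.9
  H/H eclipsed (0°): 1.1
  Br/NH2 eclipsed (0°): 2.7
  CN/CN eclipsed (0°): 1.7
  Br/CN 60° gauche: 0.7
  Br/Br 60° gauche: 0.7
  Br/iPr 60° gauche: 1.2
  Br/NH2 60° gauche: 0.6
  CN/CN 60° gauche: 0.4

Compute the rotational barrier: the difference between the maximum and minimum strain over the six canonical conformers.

4.8 kcal/mol

Br at 0° (eclipsed): H–Br eclipsed, iPr–H eclipsed, CN–H eclipsed; 1.3 + 2.1 + 1.4 = 4.8 kcal/mol.
Br at 60° (staggered): iPr–Br gauche; 1.2 = 1.2 kcal/mol.
Br at 120° (eclipsed): H–H eclipsed, iPr–Br eclipsed, CN–H eclipsed; 1.1 + 2.9 + 1.4 = 5.4 kcal/mol.
Br at 180° (staggered): iPr–Br gauche, CN–Br gauche; 1.2 + 0.7 = 1.9 kcal/mol.
Br at 240° (eclipsed): H–H eclipsed, iPr–H eclipsed, CN–Br eclipsed; 1.1 + 2.1 + 2.3 = 5.5 kcal/mol.
Br at 300° (staggered): CN–Br gauche; 0.7 = 0.7 kcal/mol.
Max at 240° (5.5 kcal/mol), min at 300° (0.7 kcal/mol); barrier = 4.8 kcal/mol.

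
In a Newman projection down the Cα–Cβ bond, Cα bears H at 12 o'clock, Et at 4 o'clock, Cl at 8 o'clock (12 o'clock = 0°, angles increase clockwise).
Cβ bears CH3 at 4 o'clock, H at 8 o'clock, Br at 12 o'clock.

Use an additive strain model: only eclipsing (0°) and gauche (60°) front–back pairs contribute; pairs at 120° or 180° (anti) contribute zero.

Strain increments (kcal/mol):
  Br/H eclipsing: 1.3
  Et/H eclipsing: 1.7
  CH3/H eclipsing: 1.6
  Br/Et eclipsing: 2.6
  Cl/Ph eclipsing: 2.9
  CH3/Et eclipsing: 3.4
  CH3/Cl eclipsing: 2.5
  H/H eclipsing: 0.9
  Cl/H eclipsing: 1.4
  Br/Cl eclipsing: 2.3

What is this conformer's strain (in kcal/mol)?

This conformer is eclipsed. H at 0° is eclipsed with Br at 0° (1.3); Et at 120° is eclipsed with CH3 at 120° (3.4); Cl at 240° is eclipsed with H at 240° (1.4). Total 6.1 kcal/mol.

6.1 kcal/mol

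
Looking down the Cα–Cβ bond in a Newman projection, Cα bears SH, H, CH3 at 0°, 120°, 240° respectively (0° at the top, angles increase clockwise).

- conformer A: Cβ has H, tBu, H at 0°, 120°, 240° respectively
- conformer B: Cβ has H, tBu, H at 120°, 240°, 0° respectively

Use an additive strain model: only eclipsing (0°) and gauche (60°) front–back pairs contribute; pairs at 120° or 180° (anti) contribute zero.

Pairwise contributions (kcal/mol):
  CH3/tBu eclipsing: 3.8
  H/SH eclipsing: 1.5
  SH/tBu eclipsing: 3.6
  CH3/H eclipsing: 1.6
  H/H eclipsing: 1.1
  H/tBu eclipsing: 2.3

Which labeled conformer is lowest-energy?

A

A (eclipsed): SH(0°)/H(0°) eclipsed 1.5; H(120°)/tBu(120°) eclipsed 2.3; CH3(240°)/H(240°) eclipsed 1.6 → 5.4 kcal/mol.
B (eclipsed): SH(0°)/H(0°) eclipsed 1.5; H(120°)/H(120°) eclipsed 1.1; CH3(240°)/tBu(240°) eclipsed 3.8 → 6.4 kcal/mol.
A has the lowest total (5.4 kcal/mol).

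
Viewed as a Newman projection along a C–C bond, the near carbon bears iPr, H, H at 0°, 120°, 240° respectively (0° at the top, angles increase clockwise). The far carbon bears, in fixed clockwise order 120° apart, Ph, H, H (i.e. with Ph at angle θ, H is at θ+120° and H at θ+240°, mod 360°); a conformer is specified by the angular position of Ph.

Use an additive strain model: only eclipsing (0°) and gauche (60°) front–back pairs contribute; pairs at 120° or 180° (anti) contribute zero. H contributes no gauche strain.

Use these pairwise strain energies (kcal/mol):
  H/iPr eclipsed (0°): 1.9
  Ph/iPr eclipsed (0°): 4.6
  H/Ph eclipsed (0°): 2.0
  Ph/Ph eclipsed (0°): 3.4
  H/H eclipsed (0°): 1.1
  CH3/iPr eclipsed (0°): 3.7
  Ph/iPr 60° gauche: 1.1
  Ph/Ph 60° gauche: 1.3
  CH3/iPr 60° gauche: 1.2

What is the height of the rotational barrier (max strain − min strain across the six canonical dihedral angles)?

Ph at 0° (eclipsed): iPr(0°)/Ph(0°) eclipsed 4.6; H(120°)/H(120°) eclipsed 1.1; H(240°)/H(240°) eclipsed 1.1 → 6.8 kcal/mol.
Ph at 60° (staggered): iPr(0°)/Ph(60°) gauche 1.1 → 1.1 kcal/mol.
Ph at 120° (eclipsed): iPr(0°)/H(0°) eclipsed 1.9; H(120°)/Ph(120°) eclipsed 2.0; H(240°)/H(240°) eclipsed 1.1 → 5.0 kcal/mol.
Ph at 180° (staggered): no non-H gauche contacts → 0.0 kcal/mol.
Ph at 240° (eclipsed): iPr(0°)/H(0°) eclipsed 1.9; H(120°)/H(120°) eclipsed 1.1; H(240°)/Ph(240°) eclipsed 2.0 → 5.0 kcal/mol.
Ph at 300° (staggered): iPr(0°)/Ph(300°) gauche 1.1 → 1.1 kcal/mol.
Max at 0° (6.8 kcal/mol), min at 180° (0.0 kcal/mol); barrier = 6.8 kcal/mol.

6.8 kcal/mol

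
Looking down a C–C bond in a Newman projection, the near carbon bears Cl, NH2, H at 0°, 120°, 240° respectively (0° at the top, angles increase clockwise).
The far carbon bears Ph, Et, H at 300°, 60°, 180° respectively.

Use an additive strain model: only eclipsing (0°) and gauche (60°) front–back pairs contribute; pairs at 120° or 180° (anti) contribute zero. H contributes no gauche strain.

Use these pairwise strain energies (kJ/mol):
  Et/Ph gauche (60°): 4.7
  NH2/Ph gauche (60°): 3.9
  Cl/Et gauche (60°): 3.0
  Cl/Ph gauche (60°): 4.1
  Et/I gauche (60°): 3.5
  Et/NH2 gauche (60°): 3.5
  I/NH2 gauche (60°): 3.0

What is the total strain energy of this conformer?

10.6 kJ/mol

This conformer (staggered): Cl–Ph gauche, Cl–Et gauche, NH2–Et gauche; 4.1 + 3.0 + 3.5 = 10.6 kJ/mol.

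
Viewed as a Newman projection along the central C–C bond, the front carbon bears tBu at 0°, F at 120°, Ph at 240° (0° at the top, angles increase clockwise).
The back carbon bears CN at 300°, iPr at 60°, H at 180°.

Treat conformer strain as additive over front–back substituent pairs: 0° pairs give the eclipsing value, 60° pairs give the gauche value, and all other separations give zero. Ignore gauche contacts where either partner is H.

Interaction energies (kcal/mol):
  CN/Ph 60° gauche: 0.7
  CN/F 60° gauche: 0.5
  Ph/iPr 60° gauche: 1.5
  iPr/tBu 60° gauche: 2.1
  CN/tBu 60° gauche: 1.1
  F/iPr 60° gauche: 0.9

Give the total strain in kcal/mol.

4.8 kcal/mol

This conformer is staggered. tBu at 0° is gauche with CN at 300° (1.1); tBu at 0° is gauche with iPr at 60° (2.1); F at 120° is gauche with iPr at 60° (0.9); Ph at 240° is gauche with CN at 300° (0.7). Total 4.8 kcal/mol.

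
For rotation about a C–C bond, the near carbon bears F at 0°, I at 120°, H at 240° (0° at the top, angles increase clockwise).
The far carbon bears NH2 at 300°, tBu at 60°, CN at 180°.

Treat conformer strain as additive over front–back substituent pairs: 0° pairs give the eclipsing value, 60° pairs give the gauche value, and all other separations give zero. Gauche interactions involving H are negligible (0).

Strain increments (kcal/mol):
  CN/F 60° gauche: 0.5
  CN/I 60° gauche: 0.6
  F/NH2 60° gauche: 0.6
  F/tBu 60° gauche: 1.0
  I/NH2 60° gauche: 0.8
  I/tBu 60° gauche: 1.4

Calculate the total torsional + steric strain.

This conformer is staggered. F at 0° is gauche with NH2 at 300° (0.6); F at 0° is gauche with tBu at 60° (1.0); I at 120° is gauche with tBu at 60° (1.4); I at 120° is gauche with CN at 180° (0.6). Total 3.6 kcal/mol.

3.6 kcal/mol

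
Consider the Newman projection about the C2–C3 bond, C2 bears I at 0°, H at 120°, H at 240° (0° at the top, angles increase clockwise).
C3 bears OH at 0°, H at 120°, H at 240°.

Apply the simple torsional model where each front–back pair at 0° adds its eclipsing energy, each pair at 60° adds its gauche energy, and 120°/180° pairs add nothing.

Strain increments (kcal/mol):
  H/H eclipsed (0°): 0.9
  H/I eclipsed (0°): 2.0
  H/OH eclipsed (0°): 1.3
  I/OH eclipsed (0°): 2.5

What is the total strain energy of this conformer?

This conformer is eclipsed. I at 0° is eclipsed with OH at 0° (2.5); H at 120° is eclipsed with H at 120° (0.9); H at 240° is eclipsed with H at 240° (0.9). Total 4.3 kcal/mol.

4.3 kcal/mol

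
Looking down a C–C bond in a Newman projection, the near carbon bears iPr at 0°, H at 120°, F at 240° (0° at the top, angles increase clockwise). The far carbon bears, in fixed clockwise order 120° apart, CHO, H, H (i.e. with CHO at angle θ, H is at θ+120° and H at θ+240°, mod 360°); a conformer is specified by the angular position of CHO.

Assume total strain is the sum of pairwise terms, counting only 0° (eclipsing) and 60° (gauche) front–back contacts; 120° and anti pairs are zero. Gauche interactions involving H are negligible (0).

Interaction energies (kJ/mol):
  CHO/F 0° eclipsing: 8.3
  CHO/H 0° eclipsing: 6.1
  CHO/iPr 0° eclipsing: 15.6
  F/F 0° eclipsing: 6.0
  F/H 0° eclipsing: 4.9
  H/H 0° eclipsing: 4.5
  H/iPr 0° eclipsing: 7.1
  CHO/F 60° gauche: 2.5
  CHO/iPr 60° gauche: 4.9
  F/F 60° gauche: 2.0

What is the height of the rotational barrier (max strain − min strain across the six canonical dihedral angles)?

CHO at 0° (eclipsed): iPr–CHO eclipsed, H–H eclipsed, F–H eclipsed; 15.6 + 4.5 + 4.9 = 25.0 kJ/mol.
CHO at 60° (staggered): iPr–CHO gauche; 4.9 = 4.9 kJ/mol.
CHO at 120° (eclipsed): iPr–H eclipsed, H–CHO eclipsed, F–H eclipsed; 7.1 + 6.1 + 4.9 = 18.1 kJ/mol.
CHO at 180° (staggered): F–CHO gauche; 2.5 = 2.5 kJ/mol.
CHO at 240° (eclipsed): iPr–H eclipsed, H–H eclipsed, F–CHO eclipsed; 7.1 + 4.5 + 8.3 = 19.9 kJ/mol.
CHO at 300° (staggered): iPr–CHO gauche, F–CHO gauche; 4.9 + 2.5 = 7.4 kJ/mol.
Max at 0° (25.0 kJ/mol), min at 180° (2.5 kJ/mol); barrier = 22.5 kJ/mol.

22.5 kJ/mol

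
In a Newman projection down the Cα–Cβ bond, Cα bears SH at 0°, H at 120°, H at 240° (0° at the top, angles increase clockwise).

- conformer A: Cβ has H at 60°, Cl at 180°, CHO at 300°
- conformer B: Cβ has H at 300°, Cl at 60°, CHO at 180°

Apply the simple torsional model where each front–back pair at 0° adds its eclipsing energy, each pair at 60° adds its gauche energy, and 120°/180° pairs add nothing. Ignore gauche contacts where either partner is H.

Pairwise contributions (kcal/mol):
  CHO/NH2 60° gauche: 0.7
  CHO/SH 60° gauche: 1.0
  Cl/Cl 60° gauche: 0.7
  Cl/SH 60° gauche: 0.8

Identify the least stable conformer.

A (staggered): SH–CHO gauche; 1.0 = 1.0 kcal/mol.
B (staggered): SH–Cl gauche; 0.8 = 0.8 kcal/mol.
A has the highest total (1.0 kcal/mol).

A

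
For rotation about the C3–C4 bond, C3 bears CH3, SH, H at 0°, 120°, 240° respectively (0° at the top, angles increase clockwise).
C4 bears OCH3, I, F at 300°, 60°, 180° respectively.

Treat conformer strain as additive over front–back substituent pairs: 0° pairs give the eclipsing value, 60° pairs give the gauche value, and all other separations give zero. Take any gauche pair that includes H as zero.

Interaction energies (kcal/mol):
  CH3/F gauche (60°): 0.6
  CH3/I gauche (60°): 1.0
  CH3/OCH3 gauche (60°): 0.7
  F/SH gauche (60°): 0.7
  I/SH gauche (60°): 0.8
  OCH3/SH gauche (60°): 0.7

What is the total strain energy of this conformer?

This conformer (staggered): CH3–OCH3 gauche, CH3–I gauche, SH–I gauche, SH–F gauche; 0.7 + 1.0 + 0.8 + 0.7 = 3.2 kcal/mol.

3.2 kcal/mol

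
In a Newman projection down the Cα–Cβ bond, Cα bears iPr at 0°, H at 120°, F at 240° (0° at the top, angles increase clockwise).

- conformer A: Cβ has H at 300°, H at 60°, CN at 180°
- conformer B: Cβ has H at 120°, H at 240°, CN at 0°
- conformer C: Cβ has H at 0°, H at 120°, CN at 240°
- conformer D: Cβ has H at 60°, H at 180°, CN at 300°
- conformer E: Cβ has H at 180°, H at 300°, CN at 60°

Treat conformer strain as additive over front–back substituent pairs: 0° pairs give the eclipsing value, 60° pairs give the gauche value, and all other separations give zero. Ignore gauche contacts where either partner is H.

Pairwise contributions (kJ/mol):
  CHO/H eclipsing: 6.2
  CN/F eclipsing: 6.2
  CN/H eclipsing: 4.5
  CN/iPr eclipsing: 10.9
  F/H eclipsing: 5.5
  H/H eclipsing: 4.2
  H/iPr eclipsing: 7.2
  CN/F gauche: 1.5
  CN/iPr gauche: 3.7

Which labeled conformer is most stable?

A

A (staggered): F(240°)/CN(180°) gauche 1.5 → 1.5 kJ/mol.
B (eclipsed): iPr(0°)/CN(0°) eclipsed 10.9; H(120°)/H(120°) eclipsed 4.2; F(240°)/H(240°) eclipsed 5.5 → 20.6 kJ/mol.
C (eclipsed): iPr(0°)/H(0°) eclipsed 7.2; H(120°)/H(120°) eclipsed 4.2; F(240°)/CN(240°) eclipsed 6.2 → 17.6 kJ/mol.
D (staggered): iPr(0°)/CN(300°) gauche 3.7; F(240°)/CN(300°) gauche 1.5 → 5.2 kJ/mol.
E (staggered): iPr(0°)/CN(60°) gauche 3.7 → 3.7 kJ/mol.
A has the lowest total (1.5 kJ/mol).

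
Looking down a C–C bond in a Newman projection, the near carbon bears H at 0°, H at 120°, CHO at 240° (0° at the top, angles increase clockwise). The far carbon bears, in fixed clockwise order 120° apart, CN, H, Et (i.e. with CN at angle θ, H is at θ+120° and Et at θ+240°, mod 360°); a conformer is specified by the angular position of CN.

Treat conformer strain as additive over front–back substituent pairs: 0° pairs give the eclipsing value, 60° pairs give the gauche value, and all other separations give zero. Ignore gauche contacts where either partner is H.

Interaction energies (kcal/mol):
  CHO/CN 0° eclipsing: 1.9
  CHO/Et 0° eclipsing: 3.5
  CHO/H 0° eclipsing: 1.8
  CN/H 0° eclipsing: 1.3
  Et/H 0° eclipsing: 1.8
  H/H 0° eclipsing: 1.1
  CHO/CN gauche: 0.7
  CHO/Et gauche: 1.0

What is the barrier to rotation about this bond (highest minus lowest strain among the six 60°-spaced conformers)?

5.2 kcal/mol

CN at 0° (eclipsed): H(0°)/CN(0°) eclipsed 1.3; H(120°)/H(120°) eclipsed 1.1; CHO(240°)/Et(240°) eclipsed 3.5 → 5.9 kcal/mol.
CN at 60° (staggered): CHO(240°)/Et(300°) gauche 1.0 → 1.0 kcal/mol.
CN at 120° (eclipsed): H(0°)/Et(0°) eclipsed 1.8; H(120°)/CN(120°) eclipsed 1.3; CHO(240°)/H(240°) eclipsed 1.8 → 4.9 kcal/mol.
CN at 180° (staggered): CHO(240°)/CN(180°) gauche 0.7 → 0.7 kcal/mol.
CN at 240° (eclipsed): H(0°)/H(0°) eclipsed 1.1; H(120°)/Et(120°) eclipsed 1.8; CHO(240°)/CN(240°) eclipsed 1.9 → 4.8 kcal/mol.
CN at 300° (staggered): CHO(240°)/CN(300°) gauche 0.7; CHO(240°)/Et(180°) gauche 1.0 → 1.7 kcal/mol.
Max at 0° (5.9 kcal/mol), min at 180° (0.7 kcal/mol); barrier = 5.2 kcal/mol.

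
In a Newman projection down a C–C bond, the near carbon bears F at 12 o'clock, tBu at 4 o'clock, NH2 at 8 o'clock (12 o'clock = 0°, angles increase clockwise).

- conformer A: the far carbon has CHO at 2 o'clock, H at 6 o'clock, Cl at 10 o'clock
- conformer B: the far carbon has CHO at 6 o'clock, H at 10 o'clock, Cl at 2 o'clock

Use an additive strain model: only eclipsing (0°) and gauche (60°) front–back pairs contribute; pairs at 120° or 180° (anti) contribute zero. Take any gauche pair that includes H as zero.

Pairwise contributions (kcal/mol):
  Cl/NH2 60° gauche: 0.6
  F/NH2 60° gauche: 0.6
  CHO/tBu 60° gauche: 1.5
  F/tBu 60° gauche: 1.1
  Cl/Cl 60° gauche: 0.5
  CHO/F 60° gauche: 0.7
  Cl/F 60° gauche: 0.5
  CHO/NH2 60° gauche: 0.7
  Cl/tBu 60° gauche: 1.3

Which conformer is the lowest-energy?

A (staggered): F–CHO gauche, F–Cl gauche, tBu–CHO gauche, NH2–Cl gauche; 0.7 + 0.5 + 1.5 + 0.6 = 3.3 kcal/mol.
B (staggered): F–Cl gauche, tBu–CHO gauche, tBu–Cl gauche, NH2–CHO gauche; 0.5 + 1.5 + 1.3 + 0.7 = 4.0 kcal/mol.
A has the lowest total (3.3 kcal/mol).

A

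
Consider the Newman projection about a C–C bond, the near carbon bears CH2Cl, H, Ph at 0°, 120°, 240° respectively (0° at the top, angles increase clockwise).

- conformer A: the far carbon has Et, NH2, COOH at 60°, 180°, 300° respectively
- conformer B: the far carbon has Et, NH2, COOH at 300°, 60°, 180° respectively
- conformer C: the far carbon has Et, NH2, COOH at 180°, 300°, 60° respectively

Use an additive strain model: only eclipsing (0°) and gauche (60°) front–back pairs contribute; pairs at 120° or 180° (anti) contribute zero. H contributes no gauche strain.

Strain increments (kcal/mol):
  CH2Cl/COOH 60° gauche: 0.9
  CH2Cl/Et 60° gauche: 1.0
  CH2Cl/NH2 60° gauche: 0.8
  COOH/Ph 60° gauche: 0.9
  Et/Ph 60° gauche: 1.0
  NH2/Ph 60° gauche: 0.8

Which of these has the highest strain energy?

A is staggered. CH2Cl at 0° is gauche with Et at 60° (1.0); CH2Cl at 0° is gauche with COOH at 300° (0.9); Ph at 240° is gauche with NH2 at 180° (0.8); Ph at 240° is gauche with COOH at 300° (0.9). Total 3.6 kcal/mol.
B is staggered. CH2Cl at 0° is gauche with Et at 300° (1.0); CH2Cl at 0° is gauche with NH2 at 60° (0.8); Ph at 240° is gauche with Et at 300° (1.0); Ph at 240° is gauche with COOH at 180° (0.9). Total 3.7 kcal/mol.
C is staggered. CH2Cl at 0° is gauche with NH2 at 300° (0.8); CH2Cl at 0° is gauche with COOH at 60° (0.9); Ph at 240° is gauche with Et at 180° (1.0); Ph at 240° is gauche with NH2 at 300° (0.8). Total 3.5 kcal/mol.
B has the highest total (3.7 kcal/mol).

B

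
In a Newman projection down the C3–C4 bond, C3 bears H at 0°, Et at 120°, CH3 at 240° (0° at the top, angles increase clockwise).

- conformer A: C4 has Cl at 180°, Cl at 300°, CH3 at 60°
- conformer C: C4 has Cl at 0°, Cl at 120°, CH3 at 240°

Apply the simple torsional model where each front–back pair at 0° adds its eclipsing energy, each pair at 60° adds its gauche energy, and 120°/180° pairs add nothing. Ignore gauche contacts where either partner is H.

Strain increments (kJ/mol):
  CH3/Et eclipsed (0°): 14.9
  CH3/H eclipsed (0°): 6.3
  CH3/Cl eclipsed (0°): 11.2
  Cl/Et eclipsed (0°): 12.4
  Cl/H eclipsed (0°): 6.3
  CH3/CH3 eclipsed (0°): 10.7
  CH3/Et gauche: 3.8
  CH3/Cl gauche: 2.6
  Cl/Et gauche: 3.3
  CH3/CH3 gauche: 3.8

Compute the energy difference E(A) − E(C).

-17.1 kJ/mol

A is staggered. Et at 120° is gauche with Cl at 180° (3.3); Et at 120° is gauche with CH3 at 60° (3.8); CH3 at 240° is gauche with Cl at 180° (2.6); CH3 at 240° is gauche with Cl at 300° (2.6). Total 12.3 kJ/mol.
C is eclipsed. H at 0° is eclipsed with Cl at 0° (6.3); Et at 120° is eclipsed with Cl at 120° (12.4); CH3 at 240° is eclipsed with CH3 at 240° (10.7). Total 29.4 kJ/mol.
E(A) − E(C) = 12.3 − 29.4 = -17.1 kJ/mol.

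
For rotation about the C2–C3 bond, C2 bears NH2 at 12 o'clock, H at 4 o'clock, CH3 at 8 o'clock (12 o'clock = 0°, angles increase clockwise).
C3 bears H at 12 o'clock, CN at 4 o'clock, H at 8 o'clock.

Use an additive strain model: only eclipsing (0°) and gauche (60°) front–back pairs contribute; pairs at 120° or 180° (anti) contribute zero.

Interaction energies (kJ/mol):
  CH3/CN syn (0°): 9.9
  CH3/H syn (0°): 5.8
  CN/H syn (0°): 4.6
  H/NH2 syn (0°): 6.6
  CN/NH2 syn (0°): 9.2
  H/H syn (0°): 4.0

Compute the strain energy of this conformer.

This conformer is eclipsed. NH2 at 0° is eclipsed with H at 0° (6.6); H at 120° is eclipsed with CN at 120° (4.6); CH3 at 240° is eclipsed with H at 240° (5.8). Total 17.0 kJ/mol.

17.0 kJ/mol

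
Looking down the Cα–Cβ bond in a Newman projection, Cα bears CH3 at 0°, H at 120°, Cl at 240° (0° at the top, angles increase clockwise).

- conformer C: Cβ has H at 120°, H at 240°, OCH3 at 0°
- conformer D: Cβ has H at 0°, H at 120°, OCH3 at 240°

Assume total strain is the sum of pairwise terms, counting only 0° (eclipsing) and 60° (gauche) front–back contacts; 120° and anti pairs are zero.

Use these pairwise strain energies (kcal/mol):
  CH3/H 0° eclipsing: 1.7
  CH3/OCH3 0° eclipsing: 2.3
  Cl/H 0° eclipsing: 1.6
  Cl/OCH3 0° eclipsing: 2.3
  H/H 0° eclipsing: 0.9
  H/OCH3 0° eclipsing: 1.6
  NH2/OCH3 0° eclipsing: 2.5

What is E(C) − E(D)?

-0.1 kcal/mol

C is eclipsed. CH3 at 0° is eclipsed with OCH3 at 0° (2.3); H at 120° is eclipsed with H at 120° (0.9); Cl at 240° is eclipsed with H at 240° (1.6). Total 4.8 kcal/mol.
D is eclipsed. CH3 at 0° is eclipsed with H at 0° (1.7); H at 120° is eclipsed with H at 120° (0.9); Cl at 240° is eclipsed with OCH3 at 240° (2.3). Total 4.9 kcal/mol.
E(C) − E(D) = 4.8 − 4.9 = -0.1 kcal/mol.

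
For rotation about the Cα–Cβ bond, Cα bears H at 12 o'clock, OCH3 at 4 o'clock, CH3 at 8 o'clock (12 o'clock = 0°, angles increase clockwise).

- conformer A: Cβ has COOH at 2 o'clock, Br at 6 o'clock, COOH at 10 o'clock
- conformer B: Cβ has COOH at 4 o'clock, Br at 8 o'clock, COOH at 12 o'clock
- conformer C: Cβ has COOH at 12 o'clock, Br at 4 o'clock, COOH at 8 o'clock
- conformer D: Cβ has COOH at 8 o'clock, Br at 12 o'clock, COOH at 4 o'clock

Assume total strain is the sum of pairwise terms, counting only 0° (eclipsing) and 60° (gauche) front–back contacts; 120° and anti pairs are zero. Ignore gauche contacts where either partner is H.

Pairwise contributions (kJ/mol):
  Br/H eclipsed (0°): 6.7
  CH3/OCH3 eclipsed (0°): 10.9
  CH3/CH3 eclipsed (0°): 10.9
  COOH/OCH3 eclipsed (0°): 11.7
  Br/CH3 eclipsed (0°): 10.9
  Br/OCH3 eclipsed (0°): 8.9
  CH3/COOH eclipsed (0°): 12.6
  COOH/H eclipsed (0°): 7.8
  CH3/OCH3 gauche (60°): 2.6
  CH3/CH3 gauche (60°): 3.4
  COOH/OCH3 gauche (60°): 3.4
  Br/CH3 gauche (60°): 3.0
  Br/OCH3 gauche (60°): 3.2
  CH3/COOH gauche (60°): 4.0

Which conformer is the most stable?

A (staggered): OCH3(120°)/COOH(60°) gauche 3.4; OCH3(120°)/Br(180°) gauche 3.2; CH3(240°)/Br(180°) gauche 3.0; CH3(240°)/COOH(300°) gauche 4.0 → 13.6 kJ/mol.
B (eclipsed): H(0°)/COOH(0°) eclipsed 7.8; OCH3(120°)/COOH(120°) eclipsed 11.7; CH3(240°)/Br(240°) eclipsed 10.9 → 30.4 kJ/mol.
C (eclipsed): H(0°)/COOH(0°) eclipsed 7.8; OCH3(120°)/Br(120°) eclipsed 8.9; CH3(240°)/COOH(240°) eclipsed 12.6 → 29.3 kJ/mol.
D (eclipsed): H(0°)/Br(0°) eclipsed 6.7; OCH3(120°)/COOH(120°) eclipsed 11.7; CH3(240°)/COOH(240°) eclipsed 12.6 → 31.0 kJ/mol.
A has the lowest total (13.6 kJ/mol).

A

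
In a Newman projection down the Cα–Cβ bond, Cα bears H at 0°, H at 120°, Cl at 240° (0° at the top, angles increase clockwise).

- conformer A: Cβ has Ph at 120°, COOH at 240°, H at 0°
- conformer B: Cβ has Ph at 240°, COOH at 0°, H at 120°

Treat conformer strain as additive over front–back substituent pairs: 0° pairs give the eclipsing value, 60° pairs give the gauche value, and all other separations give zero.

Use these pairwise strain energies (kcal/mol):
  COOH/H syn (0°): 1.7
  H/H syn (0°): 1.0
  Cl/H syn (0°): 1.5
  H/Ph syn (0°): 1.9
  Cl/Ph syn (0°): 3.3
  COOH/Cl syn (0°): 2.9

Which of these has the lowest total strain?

A

A (eclipsed): H–H eclipsed, H–Ph eclipsed, Cl–COOH eclipsed; 1.0 + 1.9 + 2.9 = 5.8 kcal/mol.
B (eclipsed): H–COOH eclipsed, H–H eclipsed, Cl–Ph eclipsed; 1.7 + 1.0 + 3.3 = 6.0 kcal/mol.
A has the lowest total (5.8 kcal/mol).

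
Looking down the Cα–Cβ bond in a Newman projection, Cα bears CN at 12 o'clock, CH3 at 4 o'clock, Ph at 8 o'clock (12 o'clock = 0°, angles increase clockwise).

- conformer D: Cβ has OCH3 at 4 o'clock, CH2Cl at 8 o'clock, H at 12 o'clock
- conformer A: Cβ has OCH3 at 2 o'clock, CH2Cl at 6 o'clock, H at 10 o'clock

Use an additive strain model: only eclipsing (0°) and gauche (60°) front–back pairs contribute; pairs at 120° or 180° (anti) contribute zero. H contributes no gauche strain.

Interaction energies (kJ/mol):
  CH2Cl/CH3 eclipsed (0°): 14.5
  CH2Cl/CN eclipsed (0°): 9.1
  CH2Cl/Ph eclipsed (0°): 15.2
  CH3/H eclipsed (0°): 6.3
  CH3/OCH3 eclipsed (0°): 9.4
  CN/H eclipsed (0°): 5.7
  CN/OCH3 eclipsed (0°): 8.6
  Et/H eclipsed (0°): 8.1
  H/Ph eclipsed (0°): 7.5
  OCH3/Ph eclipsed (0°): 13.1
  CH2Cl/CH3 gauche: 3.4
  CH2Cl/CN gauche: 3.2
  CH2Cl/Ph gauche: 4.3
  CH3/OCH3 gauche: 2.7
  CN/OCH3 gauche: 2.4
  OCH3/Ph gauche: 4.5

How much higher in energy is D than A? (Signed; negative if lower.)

D (eclipsed): CN(0°)/H(0°) eclipsed 5.7; CH3(120°)/OCH3(120°) eclipsed 9.4; Ph(240°)/CH2Cl(240°) eclipsed 15.2 → 30.3 kJ/mol.
A (staggered): CN(0°)/OCH3(60°) gauche 2.4; CH3(120°)/OCH3(60°) gauche 2.7; CH3(120°)/CH2Cl(180°) gauche 3.4; Ph(240°)/CH2Cl(180°) gauche 4.3 → 12.8 kJ/mol.
E(D) − E(A) = 30.3 − 12.8 = +17.5 kJ/mol.

+17.5 kJ/mol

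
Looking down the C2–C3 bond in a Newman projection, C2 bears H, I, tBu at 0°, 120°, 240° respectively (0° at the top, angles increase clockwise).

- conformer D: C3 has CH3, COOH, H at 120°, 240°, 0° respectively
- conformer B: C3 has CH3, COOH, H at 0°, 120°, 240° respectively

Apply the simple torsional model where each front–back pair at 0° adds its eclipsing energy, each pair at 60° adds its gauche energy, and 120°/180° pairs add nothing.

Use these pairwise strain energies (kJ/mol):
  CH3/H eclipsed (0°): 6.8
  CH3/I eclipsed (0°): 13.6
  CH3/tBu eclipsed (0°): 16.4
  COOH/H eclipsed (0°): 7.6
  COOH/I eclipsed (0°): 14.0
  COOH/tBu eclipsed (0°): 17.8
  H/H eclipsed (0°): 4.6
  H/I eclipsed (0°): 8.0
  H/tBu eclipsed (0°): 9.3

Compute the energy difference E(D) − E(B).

+5.9 kJ/mol

D (eclipsed): H–H eclipsed, I–CH3 eclipsed, tBu–COOH eclipsed; 4.6 + 13.6 + 17.8 = 36.0 kJ/mol.
B (eclipsed): H–CH3 eclipsed, I–COOH eclipsed, tBu–H eclipsed; 6.8 + 14.0 + 9.3 = 30.1 kJ/mol.
E(D) − E(B) = 36.0 − 30.1 = +5.9 kJ/mol.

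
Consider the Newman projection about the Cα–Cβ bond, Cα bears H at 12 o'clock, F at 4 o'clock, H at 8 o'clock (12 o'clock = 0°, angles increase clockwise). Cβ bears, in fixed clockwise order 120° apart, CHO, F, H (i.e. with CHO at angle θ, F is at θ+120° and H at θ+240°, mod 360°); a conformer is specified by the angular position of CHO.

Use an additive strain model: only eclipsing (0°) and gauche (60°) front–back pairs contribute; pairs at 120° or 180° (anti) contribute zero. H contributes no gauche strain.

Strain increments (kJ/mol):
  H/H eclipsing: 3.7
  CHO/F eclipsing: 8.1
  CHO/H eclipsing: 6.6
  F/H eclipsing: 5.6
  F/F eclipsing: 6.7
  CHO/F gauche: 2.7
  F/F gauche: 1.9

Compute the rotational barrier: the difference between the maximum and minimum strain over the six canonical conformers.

15.9 kJ/mol

CHO at 0° (eclipsed): H–CHO eclipsed, F–F eclipsed, H–H eclipsed; 6.6 + 6.7 + 3.7 = 17.0 kJ/mol.
CHO at 60° (staggered): F–CHO gauche, F–F gauche; 2.7 + 1.9 = 4.6 kJ/mol.
CHO at 120° (eclipsed): H–H eclipsed, F–CHO eclipsed, H–F eclipsed; 3.7 + 8.1 + 5.6 = 17.4 kJ/mol.
CHO at 180° (staggered): F–CHO gauche; 2.7 = 2.7 kJ/mol.
CHO at 240° (eclipsed): H–F eclipsed, F–H eclipsed, H–CHO eclipsed; 5.6 + 5.6 + 6.6 = 17.8 kJ/mol.
CHO at 300° (staggered): F–F gauche; 1.9 = 1.9 kJ/mol.
Max at 240° (17.8 kJ/mol), min at 300° (1.9 kJ/mol); barrier = 15.9 kJ/mol.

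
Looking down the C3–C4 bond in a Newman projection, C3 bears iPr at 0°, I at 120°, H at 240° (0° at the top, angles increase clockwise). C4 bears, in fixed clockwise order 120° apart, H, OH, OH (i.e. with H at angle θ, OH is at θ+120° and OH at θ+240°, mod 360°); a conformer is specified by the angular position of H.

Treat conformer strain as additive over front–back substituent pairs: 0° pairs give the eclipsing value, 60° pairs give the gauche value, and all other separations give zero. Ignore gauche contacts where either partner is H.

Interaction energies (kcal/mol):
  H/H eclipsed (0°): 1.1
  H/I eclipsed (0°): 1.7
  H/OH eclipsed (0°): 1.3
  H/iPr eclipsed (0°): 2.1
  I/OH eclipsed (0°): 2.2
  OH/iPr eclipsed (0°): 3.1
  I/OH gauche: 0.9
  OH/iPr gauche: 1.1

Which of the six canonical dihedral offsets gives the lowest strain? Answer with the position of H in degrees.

H at 0° (eclipsed): iPr(0°)/H(0°) eclipsed 2.1; I(120°)/OH(120°) eclipsed 2.2; H(240°)/OH(240°) eclipsed 1.3 → 5.6 kcal/mol.
H at 60° (staggered): iPr(0°)/OH(300°) gauche 1.1; I(120°)/OH(180°) gauche 0.9 → 2.0 kcal/mol.
H at 120° (eclipsed): iPr(0°)/OH(0°) eclipsed 3.1; I(120°)/H(120°) eclipsed 1.7; H(240°)/OH(240°) eclipsed 1.3 → 6.1 kcal/mol.
H at 180° (staggered): iPr(0°)/OH(300°) gauche 1.1; iPr(0°)/OH(60°) gauche 1.1; I(120°)/OH(60°) gauche 0.9 → 3.1 kcal/mol.
H at 240° (eclipsed): iPr(0°)/OH(0°) eclipsed 3.1; I(120°)/OH(120°) eclipsed 2.2; H(240°)/H(240°) eclipsed 1.1 → 6.4 kcal/mol.
H at 300° (staggered): iPr(0°)/OH(60°) gauche 1.1; I(120°)/OH(60°) gauche 0.9; I(120°)/OH(180°) gauche 0.9 → 2.9 kcal/mol.
The minimum (2.0 kcal/mol) occurs with H at 60°.

60°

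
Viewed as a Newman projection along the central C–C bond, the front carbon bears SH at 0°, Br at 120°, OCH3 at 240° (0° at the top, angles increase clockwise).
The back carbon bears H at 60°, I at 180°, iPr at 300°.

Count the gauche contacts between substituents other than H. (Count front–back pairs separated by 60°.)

Non-H gauche pairs: SH(0°)/iPr(300°); Br(120°)/I(180°); OCH3(240°)/I(180°); OCH3(240°)/iPr(300°) — 4 interactions.

4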